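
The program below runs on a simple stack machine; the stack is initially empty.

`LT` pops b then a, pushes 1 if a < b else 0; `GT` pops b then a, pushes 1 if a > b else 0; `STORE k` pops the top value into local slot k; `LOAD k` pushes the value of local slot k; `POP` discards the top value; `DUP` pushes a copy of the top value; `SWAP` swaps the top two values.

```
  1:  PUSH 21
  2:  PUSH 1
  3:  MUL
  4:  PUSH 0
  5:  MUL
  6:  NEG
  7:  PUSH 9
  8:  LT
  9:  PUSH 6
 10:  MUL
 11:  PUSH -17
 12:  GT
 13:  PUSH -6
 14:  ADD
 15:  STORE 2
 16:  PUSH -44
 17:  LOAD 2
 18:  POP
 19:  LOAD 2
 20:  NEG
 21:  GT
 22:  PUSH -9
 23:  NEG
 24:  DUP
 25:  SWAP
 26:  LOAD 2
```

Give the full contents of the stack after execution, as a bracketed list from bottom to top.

PUSH 21   [21]
PUSH 1    [21, 1]
MUL       [21]
PUSH 0    [21, 0]
MUL       [0]
NEG       [0]
PUSH 9    [0, 9]
LT        [1]
PUSH 6    [1, 6]
MUL       [6]
PUSH -17  [6, -17]
GT        [1]
PUSH -6   [1, -6]
ADD       [-5]
STORE 2   []
PUSH -44  [-44]
LOAD 2    [-44, -5]
POP       [-44]
LOAD 2    [-44, -5]
NEG       [-44, 5]
GT        [0]
PUSH -9   [0, -9]
NEG       [0, 9]
DUP       [0, 9, 9]
SWAP      [0, 9, 9]
LOAD 2    [0, 9, 9, -5]

[0, 9, 9, -5]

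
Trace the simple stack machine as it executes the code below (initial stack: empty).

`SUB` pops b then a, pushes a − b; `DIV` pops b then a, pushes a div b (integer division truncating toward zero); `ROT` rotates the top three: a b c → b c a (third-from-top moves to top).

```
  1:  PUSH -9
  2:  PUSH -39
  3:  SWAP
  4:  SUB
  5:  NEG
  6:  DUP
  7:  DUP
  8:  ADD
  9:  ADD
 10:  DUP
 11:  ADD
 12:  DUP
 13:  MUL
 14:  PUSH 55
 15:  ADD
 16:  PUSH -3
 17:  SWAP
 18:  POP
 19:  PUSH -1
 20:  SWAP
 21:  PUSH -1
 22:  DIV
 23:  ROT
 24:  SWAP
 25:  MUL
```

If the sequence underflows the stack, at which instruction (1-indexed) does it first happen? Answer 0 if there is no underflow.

PUSH -9  → -9
PUSH -39 → -9 -39
SWAP     → -39 -9
SUB      → -30
NEG      → 30
DUP      → 30 30
DUP      → 30 30 30
ADD      → 30 60
ADD      → 90
DUP      → 90 90
ADD      → 180
DUP      → 180 180
MUL      → 32400
PUSH 55  → 32400 55
ADD      → 32455
PUSH -3  → 32455 -3
SWAP     → -3 32455
POP      → -3
PUSH -1  → -3 -1
SWAP     → -1 -3
PUSH -1  → -1 -3 -1
DIV      → -1 3
ROT  — needs 3 operands, stack has 2 → underflow

23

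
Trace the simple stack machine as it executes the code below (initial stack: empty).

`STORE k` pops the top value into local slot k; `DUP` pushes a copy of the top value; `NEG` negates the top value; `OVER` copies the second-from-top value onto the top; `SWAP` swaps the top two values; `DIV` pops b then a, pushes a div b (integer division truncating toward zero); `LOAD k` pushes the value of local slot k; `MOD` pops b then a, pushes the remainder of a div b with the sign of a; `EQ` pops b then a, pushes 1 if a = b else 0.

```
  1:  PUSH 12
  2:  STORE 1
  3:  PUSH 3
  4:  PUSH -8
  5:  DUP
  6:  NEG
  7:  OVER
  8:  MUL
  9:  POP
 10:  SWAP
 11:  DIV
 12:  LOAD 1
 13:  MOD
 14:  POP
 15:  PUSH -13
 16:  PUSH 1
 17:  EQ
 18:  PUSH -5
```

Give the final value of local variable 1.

PUSH 12  : [12]
STORE 1  : []
PUSH 3   : [3]
PUSH -8  : [3, -8]
DUP      : [3, -8, -8]
NEG      : [3, -8, 8]
OVER     : [3, -8, 8, -8]
MUL      : [3, -8, -64]
POP      : [3, -8]
SWAP     : [-8, 3]
DIV      : [-2]
LOAD 1   : [-2, 12]
MOD      : [-2]
POP      : []
PUSH -13 : [-13]
PUSH 1   : [-13, 1]
EQ       : [0]
PUSH -5  : [0, -5]

12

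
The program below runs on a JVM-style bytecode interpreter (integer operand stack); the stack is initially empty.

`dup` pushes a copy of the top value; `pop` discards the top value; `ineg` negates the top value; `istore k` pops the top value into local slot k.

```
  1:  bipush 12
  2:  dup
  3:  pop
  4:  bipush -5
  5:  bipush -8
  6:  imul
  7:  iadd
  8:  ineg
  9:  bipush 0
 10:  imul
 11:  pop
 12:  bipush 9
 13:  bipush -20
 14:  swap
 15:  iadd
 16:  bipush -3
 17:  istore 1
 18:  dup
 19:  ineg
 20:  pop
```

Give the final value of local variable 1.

-3

bipush 12  : [12]
dup        : [12, 12]
pop        : [12]
bipush -5  : [12, -5]
bipush -8  : [12, -5, -8]
imul       : [12, 40]
iadd       : [52]
ineg       : [-52]
bipush 0   : [-52, 0]
imul       : [0]
pop        : []
bipush 9   : [9]
bipush -20 : [9, -20]
swap       : [-20, 9]
iadd       : [-11]
bipush -3  : [-11, -3]
istore 1   : [-11]
dup        : [-11, -11]
ineg       : [-11, 11]
pop        : [-11]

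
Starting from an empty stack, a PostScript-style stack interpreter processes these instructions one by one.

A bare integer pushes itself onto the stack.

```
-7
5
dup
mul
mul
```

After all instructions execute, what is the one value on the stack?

-7  : [-7]
5   : [-7, 5]
dup : [-7, 5, 5]
mul : [-7, 25]
mul : [-175]

-175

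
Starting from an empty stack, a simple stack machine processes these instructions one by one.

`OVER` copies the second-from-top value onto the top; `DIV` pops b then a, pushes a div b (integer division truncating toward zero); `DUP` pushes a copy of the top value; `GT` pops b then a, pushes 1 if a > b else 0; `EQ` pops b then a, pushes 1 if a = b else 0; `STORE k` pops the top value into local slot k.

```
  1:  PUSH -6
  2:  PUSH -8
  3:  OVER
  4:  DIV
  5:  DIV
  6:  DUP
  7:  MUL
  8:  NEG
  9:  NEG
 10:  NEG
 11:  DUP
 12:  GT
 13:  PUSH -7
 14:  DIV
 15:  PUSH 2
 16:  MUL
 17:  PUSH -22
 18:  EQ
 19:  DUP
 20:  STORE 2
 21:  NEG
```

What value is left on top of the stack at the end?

0

PUSH -6  → [-6]
PUSH -8  → [-6, -8]
OVER     → [-6, -8, -6]
DIV      → [-6, 1]
DIV      → [-6]
DUP      → [-6, -6]
MUL      → [36]
NEG      → [-36]
NEG      → [36]
NEG      → [-36]
DUP      → [-36, -36]
GT       → [0]
PUSH -7  → [0, -7]
DIV      → [0]
PUSH 2   → [0, 2]
MUL      → [0]
PUSH -22 → [0, -22]
EQ       → [0]
DUP      → [0, 0]
STORE 2  → [0]
NEG      → [0]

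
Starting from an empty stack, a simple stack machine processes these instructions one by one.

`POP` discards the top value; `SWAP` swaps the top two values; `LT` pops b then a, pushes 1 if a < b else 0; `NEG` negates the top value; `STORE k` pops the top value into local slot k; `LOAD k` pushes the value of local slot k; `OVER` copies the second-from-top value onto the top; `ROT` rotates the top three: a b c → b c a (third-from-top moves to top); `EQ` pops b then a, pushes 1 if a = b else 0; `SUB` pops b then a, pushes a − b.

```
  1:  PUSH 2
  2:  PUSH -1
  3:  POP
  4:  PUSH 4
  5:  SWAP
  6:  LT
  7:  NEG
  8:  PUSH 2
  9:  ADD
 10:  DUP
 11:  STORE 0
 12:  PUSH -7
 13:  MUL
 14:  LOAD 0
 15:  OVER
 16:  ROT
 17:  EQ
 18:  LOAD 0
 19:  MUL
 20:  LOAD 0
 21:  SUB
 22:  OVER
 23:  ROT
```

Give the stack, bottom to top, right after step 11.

[2]

PUSH 2   2
PUSH -1  2 -1
POP      2
PUSH 4   2 4
SWAP     4 2
LT       0
NEG      0
PUSH 2   0 2
ADD      2
DUP      2 2
STORE 0  2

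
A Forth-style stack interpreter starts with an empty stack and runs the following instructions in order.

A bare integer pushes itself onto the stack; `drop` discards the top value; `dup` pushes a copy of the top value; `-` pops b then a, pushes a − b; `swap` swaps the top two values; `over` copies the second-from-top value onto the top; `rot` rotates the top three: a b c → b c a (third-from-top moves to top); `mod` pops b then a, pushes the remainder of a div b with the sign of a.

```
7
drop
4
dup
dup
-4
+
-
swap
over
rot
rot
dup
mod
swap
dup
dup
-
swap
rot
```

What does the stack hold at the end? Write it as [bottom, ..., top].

[4, 0, 4, 0]

7    : [7]
drop : []
4    : [4]
dup  : [4, 4]
dup  : [4, 4, 4]
-4   : [4, 4, 4, -4]
+    : [4, 4, 0]
-    : [4, 4]
swap : [4, 4]
over : [4, 4, 4]
rot  : [4, 4, 4]
rot  : [4, 4, 4]
dup  : [4, 4, 4, 4]
mod  : [4, 4, 0]
swap : [4, 0, 4]
dup  : [4, 0, 4, 4]
dup  : [4, 0, 4, 4, 4]
-    : [4, 0, 4, 0]
swap : [4, 0, 0, 4]
rot  : [4, 0, 4, 0]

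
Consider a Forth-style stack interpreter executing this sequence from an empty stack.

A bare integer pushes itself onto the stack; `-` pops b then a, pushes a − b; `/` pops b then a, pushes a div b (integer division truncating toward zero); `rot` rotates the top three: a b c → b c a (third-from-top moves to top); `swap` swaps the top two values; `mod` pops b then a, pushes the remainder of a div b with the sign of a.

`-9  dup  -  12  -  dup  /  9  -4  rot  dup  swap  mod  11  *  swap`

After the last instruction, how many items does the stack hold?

3

-9   → [-9]
dup  → [-9, -9]
-    → [0]
12   → [0, 12]
-    → [-12]
dup  → [-12, -12]
/    → [1]
9    → [1, 9]
-4   → [1, 9, -4]
rot  → [9, -4, 1]
dup  → [9, -4, 1, 1]
swap → [9, -4, 1, 1]
mod  → [9, -4, 0]
11   → [9, -4, 0, 11]
*    → [9, -4, 0]
swap → [9, 0, -4]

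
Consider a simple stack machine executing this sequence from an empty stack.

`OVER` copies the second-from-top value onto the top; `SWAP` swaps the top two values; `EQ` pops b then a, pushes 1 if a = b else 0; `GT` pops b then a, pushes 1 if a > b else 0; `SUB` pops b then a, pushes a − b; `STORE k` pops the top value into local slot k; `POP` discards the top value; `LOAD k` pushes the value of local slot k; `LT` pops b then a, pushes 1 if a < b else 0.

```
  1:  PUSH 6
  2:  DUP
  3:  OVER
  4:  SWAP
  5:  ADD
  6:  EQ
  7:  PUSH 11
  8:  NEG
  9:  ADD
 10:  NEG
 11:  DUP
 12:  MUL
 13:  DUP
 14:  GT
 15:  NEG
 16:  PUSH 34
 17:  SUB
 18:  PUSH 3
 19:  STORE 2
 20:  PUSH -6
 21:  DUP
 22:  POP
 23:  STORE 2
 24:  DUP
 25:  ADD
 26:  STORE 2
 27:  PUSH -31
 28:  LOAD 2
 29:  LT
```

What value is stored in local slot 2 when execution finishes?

PUSH 6   -> 6
DUP      -> 6 6
OVER     -> 6 6 6
SWAP     -> 6 6 6
ADD      -> 6 12
EQ       -> 0
PUSH 11  -> 0 11
NEG      -> 0 -11
ADD      -> -11
NEG      -> 11
DUP      -> 11 11
MUL      -> 121
DUP      -> 121 121
GT       -> 0
NEG      -> 0
PUSH 34  -> 0 34
SUB      -> -34
PUSH 3   -> -34 3
STORE 2  -> -34
PUSH -6  -> -34 -6
DUP      -> -34 -6 -6
POP      -> -34 -6
STORE 2  -> -34
DUP      -> -34 -34
ADD      -> -68
STORE 2  -> (empty)
PUSH -31 -> -31
LOAD 2   -> -31 -68
LT       -> 0

-68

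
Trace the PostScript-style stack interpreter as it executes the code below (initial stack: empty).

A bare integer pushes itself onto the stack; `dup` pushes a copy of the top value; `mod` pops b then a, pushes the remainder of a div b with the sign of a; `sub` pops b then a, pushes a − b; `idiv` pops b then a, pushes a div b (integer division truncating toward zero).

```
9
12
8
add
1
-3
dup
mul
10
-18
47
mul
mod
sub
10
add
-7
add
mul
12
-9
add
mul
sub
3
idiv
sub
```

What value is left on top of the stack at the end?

5

9    : 9
12   : 9 12
8    : 9 12 8
add  : 9 20
1    : 9 20 1
-3   : 9 20 1 -3
dup  : 9 20 1 -3 -3
mul  : 9 20 1 9
10   : 9 20 1 9 10
-18  : 9 20 1 9 10 -18
47   : 9 20 1 9 10 -18 47
mul  : 9 20 1 9 10 -846
mod  : 9 20 1 9 10
sub  : 9 20 1 -1
10   : 9 20 1 -1 10
add  : 9 20 1 9
-7   : 9 20 1 9 -7
add  : 9 20 1 2
mul  : 9 20 2
12   : 9 20 2 12
-9   : 9 20 2 12 -9
add  : 9 20 2 3
mul  : 9 20 6
sub  : 9 14
3    : 9 14 3
idiv : 9 4
sub  : 5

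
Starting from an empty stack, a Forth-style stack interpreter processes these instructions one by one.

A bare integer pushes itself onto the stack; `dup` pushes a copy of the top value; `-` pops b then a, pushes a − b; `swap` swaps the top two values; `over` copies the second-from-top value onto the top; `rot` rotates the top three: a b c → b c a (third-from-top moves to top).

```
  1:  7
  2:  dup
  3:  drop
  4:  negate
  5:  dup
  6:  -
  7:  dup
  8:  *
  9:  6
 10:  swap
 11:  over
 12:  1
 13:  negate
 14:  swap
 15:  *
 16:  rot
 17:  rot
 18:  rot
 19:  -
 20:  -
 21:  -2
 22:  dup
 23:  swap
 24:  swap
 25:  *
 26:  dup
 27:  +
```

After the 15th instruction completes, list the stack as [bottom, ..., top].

[6, 0, -6]

7      → 7
dup    → 7 7
drop   → 7
negate → -7
dup    → -7 -7
-      → 0
dup    → 0 0
*      → 0
6      → 0 6
swap   → 6 0
over   → 6 0 6
1      → 6 0 6 1
negate → 6 0 6 -1
swap   → 6 0 -1 6
*      → 6 0 -6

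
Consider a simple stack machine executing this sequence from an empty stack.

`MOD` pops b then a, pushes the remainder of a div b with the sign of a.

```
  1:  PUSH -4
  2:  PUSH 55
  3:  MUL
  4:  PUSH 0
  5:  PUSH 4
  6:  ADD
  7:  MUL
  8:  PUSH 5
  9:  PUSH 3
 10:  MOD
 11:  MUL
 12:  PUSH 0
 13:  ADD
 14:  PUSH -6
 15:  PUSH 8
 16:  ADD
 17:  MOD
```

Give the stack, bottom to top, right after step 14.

PUSH -4  -4
PUSH 55  -4 55
MUL      -220
PUSH 0   -220 0
PUSH 4   -220 0 4
ADD      -220 4
MUL      -880
PUSH 5   -880 5
PUSH 3   -880 5 3
MOD      -880 2
MUL      -1760
PUSH 0   -1760 0
ADD      -1760
PUSH -6  -1760 -6

[-1760, -6]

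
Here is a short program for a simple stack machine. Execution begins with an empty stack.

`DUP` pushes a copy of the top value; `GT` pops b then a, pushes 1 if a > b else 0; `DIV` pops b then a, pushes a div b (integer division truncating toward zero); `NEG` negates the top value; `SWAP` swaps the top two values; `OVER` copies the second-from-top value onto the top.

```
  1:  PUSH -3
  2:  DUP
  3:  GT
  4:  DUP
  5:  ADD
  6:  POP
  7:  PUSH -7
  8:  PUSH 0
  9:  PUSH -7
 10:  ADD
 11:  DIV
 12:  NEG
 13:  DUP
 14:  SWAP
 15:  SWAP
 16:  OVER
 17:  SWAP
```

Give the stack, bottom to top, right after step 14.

[-1, -1]

PUSH -3 -> -3
DUP     -> -3 -3
GT      -> 0
DUP     -> 0 0
ADD     -> 0
POP     -> (empty)
PUSH -7 -> -7
PUSH 0  -> -7 0
PUSH -7 -> -7 0 -7
ADD     -> -7 -7
DIV     -> 1
NEG     -> -1
DUP     -> -1 -1
SWAP    -> -1 -1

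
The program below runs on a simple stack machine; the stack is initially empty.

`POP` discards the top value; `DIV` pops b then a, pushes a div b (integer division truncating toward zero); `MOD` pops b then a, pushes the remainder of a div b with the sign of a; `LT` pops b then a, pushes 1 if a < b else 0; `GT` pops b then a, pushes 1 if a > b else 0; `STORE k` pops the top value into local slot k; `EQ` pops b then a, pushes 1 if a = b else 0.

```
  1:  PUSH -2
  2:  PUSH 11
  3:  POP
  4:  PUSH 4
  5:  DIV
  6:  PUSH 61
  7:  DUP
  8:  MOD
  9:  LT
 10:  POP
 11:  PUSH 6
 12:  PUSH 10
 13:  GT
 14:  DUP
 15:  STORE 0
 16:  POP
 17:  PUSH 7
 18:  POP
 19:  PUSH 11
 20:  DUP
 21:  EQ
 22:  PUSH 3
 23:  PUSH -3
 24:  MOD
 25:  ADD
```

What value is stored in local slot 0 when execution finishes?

PUSH -2 -> -2
PUSH 11 -> -2 11
POP     -> -2
PUSH 4  -> -2 4
DIV     -> 0
PUSH 61 -> 0 61
DUP     -> 0 61 61
MOD     -> 0 0
LT      -> 0
POP     -> (empty)
PUSH 6  -> 6
PUSH 10 -> 6 10
GT      -> 0
DUP     -> 0 0
STORE 0 -> 0
POP     -> (empty)
PUSH 7  -> 7
POP     -> (empty)
PUSH 11 -> 11
DUP     -> 11 11
EQ      -> 1
PUSH 3  -> 1 3
PUSH -3 -> 1 3 -3
MOD     -> 1 0
ADD     -> 1

0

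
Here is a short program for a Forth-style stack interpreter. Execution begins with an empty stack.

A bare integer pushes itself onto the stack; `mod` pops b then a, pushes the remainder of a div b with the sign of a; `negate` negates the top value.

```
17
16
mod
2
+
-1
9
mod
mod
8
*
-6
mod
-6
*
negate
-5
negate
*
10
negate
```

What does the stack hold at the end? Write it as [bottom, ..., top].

[0, -10]

17     → [17]
16     → [17, 16]
mod    → [1]
2      → [1, 2]
+      → [3]
-1     → [3, -1]
9      → [3, -1, 9]
mod    → [3, -1]
mod    → [0]
8      → [0, 8]
*      → [0]
-6     → [0, -6]
mod    → [0]
-6     → [0, -6]
*      → [0]
negate → [0]
-5     → [0, -5]
negate → [0, 5]
*      → [0]
10     → [0, 10]
negate → [0, -10]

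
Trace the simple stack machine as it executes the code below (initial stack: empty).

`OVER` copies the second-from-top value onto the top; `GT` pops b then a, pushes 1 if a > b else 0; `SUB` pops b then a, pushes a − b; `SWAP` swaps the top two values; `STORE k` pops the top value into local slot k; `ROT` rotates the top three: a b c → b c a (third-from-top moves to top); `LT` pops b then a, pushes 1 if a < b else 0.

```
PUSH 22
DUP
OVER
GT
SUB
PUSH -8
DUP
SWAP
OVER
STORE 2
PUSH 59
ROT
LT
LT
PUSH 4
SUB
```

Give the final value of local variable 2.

PUSH 22 : [22]
DUP     : [22, 22]
OVER    : [22, 22, 22]
GT      : [22, 0]
SUB     : [22]
PUSH -8 : [22, -8]
DUP     : [22, -8, -8]
SWAP    : [22, -8, -8]
OVER    : [22, -8, -8, -8]
STORE 2 : [22, -8, -8]
PUSH 59 : [22, -8, -8, 59]
ROT     : [22, -8, 59, -8]
LT      : [22, -8, 0]
LT      : [22, 1]
PUSH 4  : [22, 1, 4]
SUB     : [22, -3]

-8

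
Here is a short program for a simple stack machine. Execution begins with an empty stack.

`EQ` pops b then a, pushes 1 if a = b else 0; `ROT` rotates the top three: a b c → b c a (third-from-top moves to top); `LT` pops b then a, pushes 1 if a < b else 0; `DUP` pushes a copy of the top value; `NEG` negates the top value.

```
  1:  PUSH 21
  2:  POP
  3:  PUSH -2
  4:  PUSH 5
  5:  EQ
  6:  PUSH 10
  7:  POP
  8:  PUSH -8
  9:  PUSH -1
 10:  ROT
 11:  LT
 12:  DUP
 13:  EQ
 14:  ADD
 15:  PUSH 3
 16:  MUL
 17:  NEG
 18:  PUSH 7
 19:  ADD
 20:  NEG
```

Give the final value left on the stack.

-28

PUSH 21 → 21
POP     → (empty)
PUSH -2 → -2
PUSH 5  → -2 5
EQ      → 0
PUSH 10 → 0 10
POP     → 0
PUSH -8 → 0 -8
PUSH -1 → 0 -8 -1
ROT     → -8 -1 0
LT      → -8 1
DUP     → -8 1 1
EQ      → -8 1
ADD     → -7
PUSH 3  → -7 3
MUL     → -21
NEG     → 21
PUSH 7  → 21 7
ADD     → 28
NEG     → -28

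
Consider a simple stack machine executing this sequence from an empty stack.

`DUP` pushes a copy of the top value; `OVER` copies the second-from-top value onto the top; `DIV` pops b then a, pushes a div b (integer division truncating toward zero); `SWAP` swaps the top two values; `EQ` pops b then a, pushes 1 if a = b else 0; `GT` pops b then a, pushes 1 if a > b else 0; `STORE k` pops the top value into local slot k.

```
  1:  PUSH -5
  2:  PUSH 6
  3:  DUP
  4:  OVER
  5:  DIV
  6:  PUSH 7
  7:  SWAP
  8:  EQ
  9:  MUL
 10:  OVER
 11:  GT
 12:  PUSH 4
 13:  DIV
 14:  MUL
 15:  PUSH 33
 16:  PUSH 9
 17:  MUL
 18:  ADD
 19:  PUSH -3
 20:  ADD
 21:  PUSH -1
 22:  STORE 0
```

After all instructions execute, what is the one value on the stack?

PUSH -5 : [-5]
PUSH 6  : [-5, 6]
DUP     : [-5, 6, 6]
OVER    : [-5, 6, 6, 6]
DIV     : [-5, 6, 1]
PUSH 7  : [-5, 6, 1, 7]
SWAP    : [-5, 6, 7, 1]
EQ      : [-5, 6, 0]
MUL     : [-5, 0]
OVER    : [-5, 0, -5]
GT      : [-5, 1]
PUSH 4  : [-5, 1, 4]
DIV     : [-5, 0]
MUL     : [0]
PUSH 33 : [0, 33]
PUSH 9  : [0, 33, 9]
MUL     : [0, 297]
ADD     : [297]
PUSH -3 : [297, -3]
ADD     : [294]
PUSH -1 : [294, -1]
STORE 0 : [294]

294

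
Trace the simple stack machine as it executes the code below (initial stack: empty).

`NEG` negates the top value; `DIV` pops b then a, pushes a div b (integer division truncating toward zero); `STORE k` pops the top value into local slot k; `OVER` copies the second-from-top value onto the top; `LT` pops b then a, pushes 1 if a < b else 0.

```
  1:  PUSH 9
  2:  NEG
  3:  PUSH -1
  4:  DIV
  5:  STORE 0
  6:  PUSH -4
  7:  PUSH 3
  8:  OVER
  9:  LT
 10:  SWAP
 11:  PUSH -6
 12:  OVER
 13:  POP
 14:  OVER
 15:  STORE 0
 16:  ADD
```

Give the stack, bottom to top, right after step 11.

PUSH 9  : 9
NEG     : -9
PUSH -1 : -9 -1
DIV     : 9
STORE 0 : (empty)
PUSH -4 : -4
PUSH 3  : -4 3
OVER    : -4 3 -4
LT      : -4 0
SWAP    : 0 -4
PUSH -6 : 0 -4 -6

[0, -4, -6]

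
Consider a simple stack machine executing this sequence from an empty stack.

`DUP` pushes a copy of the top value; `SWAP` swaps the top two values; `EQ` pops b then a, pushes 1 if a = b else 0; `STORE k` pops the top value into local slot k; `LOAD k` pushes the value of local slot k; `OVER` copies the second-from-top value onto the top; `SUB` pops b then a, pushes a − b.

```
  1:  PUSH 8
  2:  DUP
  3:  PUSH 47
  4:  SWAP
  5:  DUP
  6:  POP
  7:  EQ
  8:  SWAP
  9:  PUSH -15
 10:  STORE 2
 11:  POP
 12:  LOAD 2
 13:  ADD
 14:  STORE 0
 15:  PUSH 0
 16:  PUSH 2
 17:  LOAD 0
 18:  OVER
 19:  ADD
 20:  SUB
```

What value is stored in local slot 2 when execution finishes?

-15

PUSH 8   : 8
DUP      : 8 8
PUSH 47  : 8 8 47
SWAP     : 8 47 8
DUP      : 8 47 8 8
POP      : 8 47 8
EQ       : 8 0
SWAP     : 0 8
PUSH -15 : 0 8 -15
STORE 2  : 0 8
POP      : 0
LOAD 2   : 0 -15
ADD      : -15
STORE 0  : (empty)
PUSH 0   : 0
PUSH 2   : 0 2
LOAD 0   : 0 2 -15
OVER     : 0 2 -15 2
ADD      : 0 2 -13
SUB      : 0 15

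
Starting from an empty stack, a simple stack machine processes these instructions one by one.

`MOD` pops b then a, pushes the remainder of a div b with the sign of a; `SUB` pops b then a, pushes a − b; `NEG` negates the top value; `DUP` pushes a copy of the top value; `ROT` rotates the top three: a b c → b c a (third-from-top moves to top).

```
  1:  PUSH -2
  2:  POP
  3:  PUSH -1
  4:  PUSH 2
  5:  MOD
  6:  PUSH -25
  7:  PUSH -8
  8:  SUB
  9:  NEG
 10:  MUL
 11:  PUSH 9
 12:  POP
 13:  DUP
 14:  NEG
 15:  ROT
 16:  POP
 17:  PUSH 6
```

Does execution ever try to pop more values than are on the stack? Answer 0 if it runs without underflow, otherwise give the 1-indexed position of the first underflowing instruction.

15

PUSH -2  -> [-2]
POP      -> []
PUSH -1  -> [-1]
PUSH 2   -> [-1, 2]
MOD      -> [-1]
PUSH -25 -> [-1, -25]
PUSH -8  -> [-1, -25, -8]
SUB      -> [-1, -17]
NEG      -> [-1, 17]
MUL      -> [-17]
PUSH 9   -> [-17, 9]
POP      -> [-17]
DUP      -> [-17, -17]
NEG      -> [-17, 17]
ROT  — needs 3 operands, stack has 2 → underflow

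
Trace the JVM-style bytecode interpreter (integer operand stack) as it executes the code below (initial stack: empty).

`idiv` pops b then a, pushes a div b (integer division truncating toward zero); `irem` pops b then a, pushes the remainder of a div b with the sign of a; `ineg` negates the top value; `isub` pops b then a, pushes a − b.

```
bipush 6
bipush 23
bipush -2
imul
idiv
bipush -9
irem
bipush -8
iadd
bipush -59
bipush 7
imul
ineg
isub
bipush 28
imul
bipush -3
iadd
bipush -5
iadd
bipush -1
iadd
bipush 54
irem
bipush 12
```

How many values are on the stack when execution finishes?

bipush 6   -> [6]
bipush 23  -> [6, 23]
bipush -2  -> [6, 23, -2]
imul       -> [6, -46]
idiv       -> [0]
bipush -9  -> [0, -9]
irem       -> [0]
bipush -8  -> [0, -8]
iadd       -> [-8]
bipush -59 -> [-8, -59]
bipush 7   -> [-8, -59, 7]
imul       -> [-8, -413]
ineg       -> [-8, 413]
isub       -> [-421]
bipush 28  -> [-421, 28]
imul       -> [-11788]
bipush -3  -> [-11788, -3]
iadd       -> [-11791]
bipush -5  -> [-11791, -5]
iadd       -> [-11796]
bipush -1  -> [-11796, -1]
iadd       -> [-11797]
bipush 54  -> [-11797, 54]
irem       -> [-25]
bipush 12  -> [-25, 12]

2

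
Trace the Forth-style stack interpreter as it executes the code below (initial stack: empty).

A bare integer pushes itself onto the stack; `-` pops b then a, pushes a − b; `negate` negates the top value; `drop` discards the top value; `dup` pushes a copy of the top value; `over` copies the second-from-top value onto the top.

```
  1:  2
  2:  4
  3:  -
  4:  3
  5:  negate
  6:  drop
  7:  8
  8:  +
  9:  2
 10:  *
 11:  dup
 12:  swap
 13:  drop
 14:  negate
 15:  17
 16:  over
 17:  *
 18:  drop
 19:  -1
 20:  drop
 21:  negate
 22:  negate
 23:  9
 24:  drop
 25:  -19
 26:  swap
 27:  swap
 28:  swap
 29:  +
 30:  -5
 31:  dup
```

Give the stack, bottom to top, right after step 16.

[-12, 17, -12]

2      -> [2]
4      -> [2, 4]
-      -> [-2]
3      -> [-2, 3]
negate -> [-2, -3]
drop   -> [-2]
8      -> [-2, 8]
+      -> [6]
2      -> [6, 2]
*      -> [12]
dup    -> [12, 12]
swap   -> [12, 12]
drop   -> [12]
negate -> [-12]
17     -> [-12, 17]
over   -> [-12, 17, -12]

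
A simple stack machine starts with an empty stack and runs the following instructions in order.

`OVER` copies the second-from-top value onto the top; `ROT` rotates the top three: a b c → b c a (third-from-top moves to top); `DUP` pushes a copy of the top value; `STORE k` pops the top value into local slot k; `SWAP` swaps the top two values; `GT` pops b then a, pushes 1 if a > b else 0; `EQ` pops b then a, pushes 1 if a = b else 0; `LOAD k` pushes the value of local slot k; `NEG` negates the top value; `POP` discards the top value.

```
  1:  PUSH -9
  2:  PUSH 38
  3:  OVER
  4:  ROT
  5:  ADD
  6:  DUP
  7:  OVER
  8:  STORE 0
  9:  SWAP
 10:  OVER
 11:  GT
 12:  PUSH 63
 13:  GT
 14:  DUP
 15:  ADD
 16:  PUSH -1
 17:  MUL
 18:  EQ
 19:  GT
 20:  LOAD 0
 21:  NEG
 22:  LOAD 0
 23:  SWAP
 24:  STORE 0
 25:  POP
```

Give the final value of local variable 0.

18

PUSH -9 → [-9]
PUSH 38 → [-9, 38]
OVER    → [-9, 38, -9]
ROT     → [38, -9, -9]
ADD     → [38, -18]
DUP     → [38, -18, -18]
OVER    → [38, -18, -18, -18]
STORE 0 → [38, -18, -18]
SWAP    → [38, -18, -18]
OVER    → [38, -18, -18, -18]
GT      → [38, -18, 0]
PUSH 63 → [38, -18, 0, 63]
GT      → [38, -18, 0]
DUP     → [38, -18, 0, 0]
ADD     → [38, -18, 0]
PUSH -1 → [38, -18, 0, -1]
MUL     → [38, -18, 0]
EQ      → [38, 0]
GT      → [1]
LOAD 0  → [1, -18]
NEG     → [1, 18]
LOAD 0  → [1, 18, -18]
SWAP    → [1, -18, 18]
STORE 0 → [1, -18]
POP     → [1]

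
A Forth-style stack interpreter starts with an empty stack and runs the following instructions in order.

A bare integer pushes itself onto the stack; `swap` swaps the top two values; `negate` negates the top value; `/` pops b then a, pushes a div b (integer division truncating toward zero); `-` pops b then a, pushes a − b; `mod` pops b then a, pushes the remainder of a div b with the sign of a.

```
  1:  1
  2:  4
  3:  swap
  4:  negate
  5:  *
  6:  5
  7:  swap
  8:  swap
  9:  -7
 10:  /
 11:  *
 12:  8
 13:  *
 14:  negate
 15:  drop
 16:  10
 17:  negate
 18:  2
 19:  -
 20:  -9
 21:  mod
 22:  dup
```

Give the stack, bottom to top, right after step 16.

1      : 1
4      : 1 4
swap   : 4 1
negate : 4 -1
*      : -4
5      : -4 5
swap   : 5 -4
swap   : -4 5
-7     : -4 5 -7
/      : -4 0
*      : 0
8      : 0 8
*      : 0
negate : 0
drop   : (empty)
10     : 10

[10]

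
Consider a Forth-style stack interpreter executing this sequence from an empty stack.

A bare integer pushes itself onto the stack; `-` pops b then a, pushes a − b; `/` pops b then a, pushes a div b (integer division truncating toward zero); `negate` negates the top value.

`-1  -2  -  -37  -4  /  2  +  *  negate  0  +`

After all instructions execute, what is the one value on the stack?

-11

-1     : -1
-2     : -1 -2
-      : 1
-37    : 1 -37
-4     : 1 -37 -4
/      : 1 9
2      : 1 9 2
+      : 1 11
*      : 11
negate : -11
0      : -11 0
+      : -11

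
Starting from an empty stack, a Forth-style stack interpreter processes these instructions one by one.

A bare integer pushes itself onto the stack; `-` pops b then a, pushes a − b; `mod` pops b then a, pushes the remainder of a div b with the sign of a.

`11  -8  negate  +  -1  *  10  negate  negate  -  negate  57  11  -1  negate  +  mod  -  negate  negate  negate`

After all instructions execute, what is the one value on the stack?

-20

11     → 11
-8     → 11 -8
negate → 11 8
+      → 19
-1     → 19 -1
*      → -19
10     → -19 10
negate → -19 -10
negate → -19 10
-      → -29
negate → 29
57     → 29 57
11     → 29 57 11
-1     → 29 57 11 -1
negate → 29 57 11 1
+      → 29 57 12
mod    → 29 9
-      → 20
negate → -20
negate → 20
negate → -20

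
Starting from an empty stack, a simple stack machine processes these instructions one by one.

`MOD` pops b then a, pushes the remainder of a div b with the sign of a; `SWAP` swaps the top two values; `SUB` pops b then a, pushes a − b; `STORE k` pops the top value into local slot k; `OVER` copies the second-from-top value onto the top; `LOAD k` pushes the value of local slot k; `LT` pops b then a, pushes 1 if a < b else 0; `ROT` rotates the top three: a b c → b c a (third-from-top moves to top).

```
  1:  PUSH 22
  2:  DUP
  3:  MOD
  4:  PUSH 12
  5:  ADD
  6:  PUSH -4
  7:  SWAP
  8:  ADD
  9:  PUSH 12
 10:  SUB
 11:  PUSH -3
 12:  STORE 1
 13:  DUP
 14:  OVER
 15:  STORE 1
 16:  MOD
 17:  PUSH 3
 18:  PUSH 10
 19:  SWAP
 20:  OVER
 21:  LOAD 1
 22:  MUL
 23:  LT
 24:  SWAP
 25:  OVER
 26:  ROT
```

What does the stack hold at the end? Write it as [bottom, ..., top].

[0, 10, 0, 0]

PUSH 22 → [22]
DUP     → [22, 22]
MOD     → [0]
PUSH 12 → [0, 12]
ADD     → [12]
PUSH -4 → [12, -4]
SWAP    → [-4, 12]
ADD     → [8]
PUSH 12 → [8, 12]
SUB     → [-4]
PUSH -3 → [-4, -3]
STORE 1 → [-4]
DUP     → [-4, -4]
OVER    → [-4, -4, -4]
STORE 1 → [-4, -4]
MOD     → [0]
PUSH 3  → [0, 3]
PUSH 10 → [0, 3, 10]
SWAP    → [0, 10, 3]
OVER    → [0, 10, 3, 10]
LOAD 1  → [0, 10, 3, 10, -4]
MUL     → [0, 10, 3, -40]
LT      → [0, 10, 0]
SWAP    → [0, 0, 10]
OVER    → [0, 0, 10, 0]
ROT     → [0, 10, 0, 0]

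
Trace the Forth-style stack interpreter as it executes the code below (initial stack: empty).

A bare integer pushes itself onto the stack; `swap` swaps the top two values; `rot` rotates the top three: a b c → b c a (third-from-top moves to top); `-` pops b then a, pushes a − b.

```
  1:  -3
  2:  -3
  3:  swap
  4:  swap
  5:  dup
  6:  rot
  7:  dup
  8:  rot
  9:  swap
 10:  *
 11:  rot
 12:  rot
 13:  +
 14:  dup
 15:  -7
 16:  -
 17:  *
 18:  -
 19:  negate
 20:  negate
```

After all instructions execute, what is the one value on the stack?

-3     : -3
-3     : -3 -3
swap   : -3 -3
swap   : -3 -3
dup    : -3 -3 -3
rot    : -3 -3 -3
dup    : -3 -3 -3 -3
rot    : -3 -3 -3 -3
swap   : -3 -3 -3 -3
*      : -3 -3 9
rot    : -3 9 -3
rot    : 9 -3 -3
+      : 9 -6
dup    : 9 -6 -6
-7     : 9 -6 -6 -7
-      : 9 -6 1
*      : 9 -6
-      : 15
negate : -15
negate : 15

15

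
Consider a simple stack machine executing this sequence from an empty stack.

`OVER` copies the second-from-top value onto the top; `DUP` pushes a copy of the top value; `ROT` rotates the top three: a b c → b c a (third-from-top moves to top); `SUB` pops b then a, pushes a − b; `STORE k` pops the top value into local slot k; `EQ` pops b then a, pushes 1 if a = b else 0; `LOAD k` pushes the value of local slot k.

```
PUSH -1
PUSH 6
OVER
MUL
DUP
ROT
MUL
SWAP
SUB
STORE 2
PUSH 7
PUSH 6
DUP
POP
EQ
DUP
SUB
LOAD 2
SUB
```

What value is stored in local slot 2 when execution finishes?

PUSH -1 -> -1
PUSH 6  -> -1 6
OVER    -> -1 6 -1
MUL     -> -1 -6
DUP     -> -1 -6 -6
ROT     -> -6 -6 -1
MUL     -> -6 6
SWAP    -> 6 -6
SUB     -> 12
STORE 2 -> (empty)
PUSH 7  -> 7
PUSH 6  -> 7 6
DUP     -> 7 6 6
POP     -> 7 6
EQ      -> 0
DUP     -> 0 0
SUB     -> 0
LOAD 2  -> 0 12
SUB     -> -12

12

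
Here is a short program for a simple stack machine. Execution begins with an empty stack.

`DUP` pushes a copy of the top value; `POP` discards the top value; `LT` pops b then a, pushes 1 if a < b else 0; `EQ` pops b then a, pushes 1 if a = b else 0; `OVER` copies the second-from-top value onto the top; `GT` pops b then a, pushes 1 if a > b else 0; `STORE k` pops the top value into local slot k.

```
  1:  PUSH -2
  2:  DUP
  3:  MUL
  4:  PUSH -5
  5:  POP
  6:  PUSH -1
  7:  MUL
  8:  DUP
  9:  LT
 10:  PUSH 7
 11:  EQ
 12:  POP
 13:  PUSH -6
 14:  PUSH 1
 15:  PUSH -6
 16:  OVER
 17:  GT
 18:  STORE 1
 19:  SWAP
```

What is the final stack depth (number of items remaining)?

2

PUSH -2 : -2
DUP     : -2 -2
MUL     : 4
PUSH -5 : 4 -5
POP     : 4
PUSH -1 : 4 -1
MUL     : -4
DUP     : -4 -4
LT      : 0
PUSH 7  : 0 7
EQ      : 0
POP     : (empty)
PUSH -6 : -6
PUSH 1  : -6 1
PUSH -6 : -6 1 -6
OVER    : -6 1 -6 1
GT      : -6 1 0
STORE 1 : -6 1
SWAP    : 1 -6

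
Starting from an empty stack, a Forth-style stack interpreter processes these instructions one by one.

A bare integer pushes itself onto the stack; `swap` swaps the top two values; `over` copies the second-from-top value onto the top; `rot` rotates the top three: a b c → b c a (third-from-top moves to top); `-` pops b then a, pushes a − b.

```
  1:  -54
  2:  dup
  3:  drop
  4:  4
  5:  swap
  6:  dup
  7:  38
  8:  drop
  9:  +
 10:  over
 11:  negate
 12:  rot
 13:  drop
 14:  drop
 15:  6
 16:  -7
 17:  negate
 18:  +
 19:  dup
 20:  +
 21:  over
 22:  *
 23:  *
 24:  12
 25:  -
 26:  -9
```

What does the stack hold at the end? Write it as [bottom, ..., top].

[303252, -9]

-54    -> -54
dup    -> -54 -54
drop   -> -54
4      -> -54 4
swap   -> 4 -54
dup    -> 4 -54 -54
38     -> 4 -54 -54 38
drop   -> 4 -54 -54
+      -> 4 -108
over   -> 4 -108 4
negate -> 4 -108 -4
rot    -> -108 -4 4
drop   -> -108 -4
drop   -> -108
6      -> -108 6
-7     -> -108 6 -7
negate -> -108 6 7
+      -> -108 13
dup    -> -108 13 13
+      -> -108 26
over   -> -108 26 -108
*      -> -108 -2808
*      -> 303264
12     -> 303264 12
-      -> 303252
-9     -> 303252 -9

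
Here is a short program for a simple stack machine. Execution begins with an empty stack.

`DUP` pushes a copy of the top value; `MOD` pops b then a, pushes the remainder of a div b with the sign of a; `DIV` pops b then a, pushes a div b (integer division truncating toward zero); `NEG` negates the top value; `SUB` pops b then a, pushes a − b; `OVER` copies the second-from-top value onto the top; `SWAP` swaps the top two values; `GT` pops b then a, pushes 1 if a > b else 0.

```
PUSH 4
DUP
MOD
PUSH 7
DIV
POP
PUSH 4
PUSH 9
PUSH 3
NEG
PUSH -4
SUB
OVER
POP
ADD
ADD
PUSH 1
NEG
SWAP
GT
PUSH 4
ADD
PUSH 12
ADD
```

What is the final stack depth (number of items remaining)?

1

PUSH 4  : 4
DUP     : 4 4
MOD     : 0
PUSH 7  : 0 7
DIV     : 0
POP     : (empty)
PUSH 4  : 4
PUSH 9  : 4 9
PUSH 3  : 4 9 3
NEG     : 4 9 -3
PUSH -4 : 4 9 -3 -4
SUB     : 4 9 1
OVER    : 4 9 1 9
POP     : 4 9 1
ADD     : 4 10
ADD     : 14
PUSH 1  : 14 1
NEG     : 14 -1
SWAP    : -1 14
GT      : 0
PUSH 4  : 0 4
ADD     : 4
PUSH 12 : 4 12
ADD     : 16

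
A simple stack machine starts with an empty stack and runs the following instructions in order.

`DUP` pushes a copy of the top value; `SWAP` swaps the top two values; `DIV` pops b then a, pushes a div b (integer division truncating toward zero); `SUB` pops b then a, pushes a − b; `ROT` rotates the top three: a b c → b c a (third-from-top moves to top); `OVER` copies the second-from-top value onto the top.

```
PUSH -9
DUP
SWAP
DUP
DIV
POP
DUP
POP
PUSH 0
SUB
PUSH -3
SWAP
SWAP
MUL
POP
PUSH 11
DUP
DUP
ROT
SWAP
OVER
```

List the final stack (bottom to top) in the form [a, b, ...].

PUSH -9 -> -9
DUP     -> -9 -9
SWAP    -> -9 -9
DUP     -> -9 -9 -9
DIV     -> -9 1
POP     -> -9
DUP     -> -9 -9
POP     -> -9
PUSH 0  -> -9 0
SUB     -> -9
PUSH -3 -> -9 -3
SWAP    -> -3 -9
SWAP    -> -9 -3
MUL     -> 27
POP     -> (empty)
PUSH 11 -> 11
DUP     -> 11 11
DUP     -> 11 11 11
ROT     -> 11 11 11
SWAP    -> 11 11 11
OVER    -> 11 11 11 11

[11, 11, 11, 11]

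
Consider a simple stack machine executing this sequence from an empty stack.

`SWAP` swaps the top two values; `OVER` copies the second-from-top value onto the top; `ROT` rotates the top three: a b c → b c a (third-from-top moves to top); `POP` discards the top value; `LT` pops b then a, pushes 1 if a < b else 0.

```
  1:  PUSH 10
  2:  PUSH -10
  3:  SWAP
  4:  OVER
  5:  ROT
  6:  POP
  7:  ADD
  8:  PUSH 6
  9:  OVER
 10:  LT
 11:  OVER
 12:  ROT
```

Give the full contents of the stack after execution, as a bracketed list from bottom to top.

PUSH 10  → [10]
PUSH -10 → [10, -10]
SWAP     → [-10, 10]
OVER     → [-10, 10, -10]
ROT      → [10, -10, -10]
POP      → [10, -10]
ADD      → [0]
PUSH 6   → [0, 6]
OVER     → [0, 6, 0]
LT       → [0, 0]
OVER     → [0, 0, 0]
ROT      → [0, 0, 0]

[0, 0, 0]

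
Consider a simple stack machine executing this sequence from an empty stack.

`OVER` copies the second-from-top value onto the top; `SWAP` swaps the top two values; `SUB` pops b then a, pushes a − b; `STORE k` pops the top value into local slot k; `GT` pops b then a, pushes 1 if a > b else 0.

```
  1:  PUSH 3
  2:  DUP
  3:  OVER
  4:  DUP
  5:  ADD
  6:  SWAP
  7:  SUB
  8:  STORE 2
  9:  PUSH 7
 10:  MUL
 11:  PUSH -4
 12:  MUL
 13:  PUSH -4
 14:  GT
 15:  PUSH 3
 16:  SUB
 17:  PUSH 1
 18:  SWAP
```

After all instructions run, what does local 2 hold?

PUSH 3   3
DUP      3 3
OVER     3 3 3
DUP      3 3 3 3
ADD      3 3 6
SWAP     3 6 3
SUB      3 3
STORE 2  3
PUSH 7   3 7
MUL      21
PUSH -4  21 -4
MUL      -84
PUSH -4  -84 -4
GT       0
PUSH 3   0 3
SUB      -3
PUSH 1   -3 1
SWAP     1 -3

3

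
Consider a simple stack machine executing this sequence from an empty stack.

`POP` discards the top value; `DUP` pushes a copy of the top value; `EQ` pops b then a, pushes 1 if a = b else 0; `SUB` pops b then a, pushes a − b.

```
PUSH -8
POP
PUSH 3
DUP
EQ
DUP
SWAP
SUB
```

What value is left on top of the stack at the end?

0

PUSH -8  -8
POP      (empty)
PUSH 3   3
DUP      3 3
EQ       1
DUP      1 1
SWAP     1 1
SUB      0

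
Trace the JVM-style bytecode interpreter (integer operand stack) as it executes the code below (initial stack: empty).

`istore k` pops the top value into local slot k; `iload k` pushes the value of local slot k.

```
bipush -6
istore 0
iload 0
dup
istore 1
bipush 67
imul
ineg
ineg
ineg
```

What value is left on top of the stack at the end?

402

bipush -6 : [-6]
istore 0  : []
iload 0   : [-6]
dup       : [-6, -6]
istore 1  : [-6]
bipush 67 : [-6, 67]
imul      : [-402]
ineg      : [402]
ineg      : [-402]
ineg      : [402]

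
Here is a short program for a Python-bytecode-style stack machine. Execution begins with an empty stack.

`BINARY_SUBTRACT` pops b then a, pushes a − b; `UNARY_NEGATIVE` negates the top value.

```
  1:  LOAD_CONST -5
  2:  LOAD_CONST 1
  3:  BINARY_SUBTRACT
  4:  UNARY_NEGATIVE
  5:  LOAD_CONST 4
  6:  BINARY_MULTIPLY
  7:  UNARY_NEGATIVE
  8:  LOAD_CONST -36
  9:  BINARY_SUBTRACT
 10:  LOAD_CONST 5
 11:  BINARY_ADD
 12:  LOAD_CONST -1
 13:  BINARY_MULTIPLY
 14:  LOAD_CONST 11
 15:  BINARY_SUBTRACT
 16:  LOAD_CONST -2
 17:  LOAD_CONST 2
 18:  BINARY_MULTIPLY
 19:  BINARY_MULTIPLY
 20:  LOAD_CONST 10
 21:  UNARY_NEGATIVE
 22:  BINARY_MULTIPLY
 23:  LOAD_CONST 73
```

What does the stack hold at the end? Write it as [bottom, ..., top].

[-1120, 73]

LOAD_CONST -5   → -5
LOAD_CONST 1    → -5 1
BINARY_SUBTRACT → -6
UNARY_NEGATIVE  → 6
LOAD_CONST 4    → 6 4
BINARY_MULTIPLY → 24
UNARY_NEGATIVE  → -24
LOAD_CONST -36  → -24 -36
BINARY_SUBTRACT → 12
LOAD_CONST 5    → 12 5
BINARY_ADD      → 17
LOAD_CONST -1   → 17 -1
BINARY_MULTIPLY → -17
LOAD_CONST 11   → -17 11
BINARY_SUBTRACT → -28
LOAD_CONST -2   → -28 -2
LOAD_CONST 2    → -28 -2 2
BINARY_MULTIPLY → -28 -4
BINARY_MULTIPLY → 112
LOAD_CONST 10   → 112 10
UNARY_NEGATIVE  → 112 -10
BINARY_MULTIPLY → -1120
LOAD_CONST 73   → -1120 73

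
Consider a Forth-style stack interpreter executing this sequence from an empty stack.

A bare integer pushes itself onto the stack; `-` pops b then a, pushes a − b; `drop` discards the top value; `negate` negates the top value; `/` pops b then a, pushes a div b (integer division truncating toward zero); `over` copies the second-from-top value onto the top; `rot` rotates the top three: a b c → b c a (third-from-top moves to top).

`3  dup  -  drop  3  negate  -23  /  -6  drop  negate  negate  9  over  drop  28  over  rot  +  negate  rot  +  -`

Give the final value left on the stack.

3      -> 3
dup    -> 3 3
-      -> 0
drop   -> (empty)
3      -> 3
negate -> -3
-23    -> -3 -23
/      -> 0
-6     -> 0 -6
drop   -> 0
negate -> 0
negate -> 0
9      -> 0 9
over   -> 0 9 0
drop   -> 0 9
28     -> 0 9 28
over   -> 0 9 28 9
rot    -> 0 28 9 9
+      -> 0 28 18
negate -> 0 28 -18
rot    -> 28 -18 0
+      -> 28 -18
-      -> 46

46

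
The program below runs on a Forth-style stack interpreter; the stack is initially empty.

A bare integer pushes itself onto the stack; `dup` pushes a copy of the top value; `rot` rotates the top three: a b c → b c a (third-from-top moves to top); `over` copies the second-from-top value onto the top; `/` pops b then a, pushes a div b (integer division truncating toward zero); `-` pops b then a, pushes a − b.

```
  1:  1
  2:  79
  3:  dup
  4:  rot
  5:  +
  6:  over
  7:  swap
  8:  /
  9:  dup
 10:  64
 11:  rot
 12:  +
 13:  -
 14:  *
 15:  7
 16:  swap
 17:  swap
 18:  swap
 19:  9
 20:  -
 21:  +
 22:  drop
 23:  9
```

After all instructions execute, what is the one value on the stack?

1    : [1]
79   : [1, 79]
dup  : [1, 79, 79]
rot  : [79, 79, 1]
+    : [79, 80]
over : [79, 80, 79]
swap : [79, 79, 80]
/    : [79, 0]
dup  : [79, 0, 0]
64   : [79, 0, 0, 64]
rot  : [79, 0, 64, 0]
+    : [79, 0, 64]
-    : [79, -64]
*    : [-5056]
7    : [-5056, 7]
swap : [7, -5056]
swap : [-5056, 7]
swap : [7, -5056]
9    : [7, -5056, 9]
-    : [7, -5065]
+    : [-5058]
drop : []
9    : [9]

9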